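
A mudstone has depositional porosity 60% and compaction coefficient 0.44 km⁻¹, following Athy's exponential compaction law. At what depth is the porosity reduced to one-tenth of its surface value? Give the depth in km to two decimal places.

5.23 km

φ/φ₀ = 1/10 ⇒ exp(−k·d) = 1/10 ⇒ d = ln(10) / k
d = 2.3026 / 0.44 = 5.233 km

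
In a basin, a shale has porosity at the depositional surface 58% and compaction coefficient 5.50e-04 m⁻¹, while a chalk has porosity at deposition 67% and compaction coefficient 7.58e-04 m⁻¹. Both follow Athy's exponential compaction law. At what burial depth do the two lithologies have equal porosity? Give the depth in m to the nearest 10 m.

690 m

Working in km (1 km = 1000 m; c in km⁻¹ = c in m⁻¹ × 1000):
Set n₀ₐ e^(−cₐZ) = n₀ᵦ e^(−cᵦZ) ⇒ ln(n₀ₐ/n₀ᵦ) = (cₐ − cᵦ)·Z
Z = ln(0.58/0.67) / (0.55 − 0.758) = -0.1442 / -0.208 = 0.694 km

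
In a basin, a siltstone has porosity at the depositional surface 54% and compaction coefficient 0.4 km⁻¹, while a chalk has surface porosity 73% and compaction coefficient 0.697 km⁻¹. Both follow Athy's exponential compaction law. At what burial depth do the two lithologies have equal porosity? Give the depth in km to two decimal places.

1.02 km

Set n₀ₐ e^(−cₐd) = n₀ᵦ e^(−cᵦd) ⇒ ln(n₀ₐ/n₀ᵦ) = (cₐ − cᵦ)·d
d = ln(0.54/0.73) / (0.4 − 0.697) = -0.3015 / -0.297 = 1.015 km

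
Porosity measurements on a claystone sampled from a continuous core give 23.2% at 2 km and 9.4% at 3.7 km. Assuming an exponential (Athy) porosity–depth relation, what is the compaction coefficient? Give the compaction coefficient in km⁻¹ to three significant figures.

0.531 km⁻¹

Athy: n(z) = n₀ e^(−βz) ⇒ n₁/n₂ = e^{β(z₂−z₁)} ⇒ β = ln(n₁/n₂)/(z₂−z₁)
β = ln(0.232/0.094) / (3.7 − 2) = ln(2.468) / 1.7 = 0.9034 / 1.7 = 0.5314 km⁻¹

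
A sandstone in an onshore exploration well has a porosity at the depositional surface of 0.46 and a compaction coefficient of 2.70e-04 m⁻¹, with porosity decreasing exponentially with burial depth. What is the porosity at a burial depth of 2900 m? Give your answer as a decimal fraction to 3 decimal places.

Working in km (1 km = 1000 m; k in km⁻¹ = k in m⁻¹ × 1000):
phi = phi₀·exp(−k·d) = 0.46 × exp(−0.27 × 2.9) = 0.46 × exp(−0.783)
  = 0.46 × 0.4570 = 0.2102

0.210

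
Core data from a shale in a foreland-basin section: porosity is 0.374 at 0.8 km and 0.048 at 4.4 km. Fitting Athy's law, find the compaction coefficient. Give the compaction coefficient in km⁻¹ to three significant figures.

Athy: phi(z) = phi₀ e^(−βz) ⇒ phi₁/phi₂ = e^{β(z₂−z₁)} ⇒ β = ln(phi₁/phi₂)/(z₂−z₁)
β = ln(0.374/0.048) / (4.4 − 0.8) = ln(7.792) / 3.6 = 2.0531 / 3.6 = 0.5703 km⁻¹

0.570 km⁻¹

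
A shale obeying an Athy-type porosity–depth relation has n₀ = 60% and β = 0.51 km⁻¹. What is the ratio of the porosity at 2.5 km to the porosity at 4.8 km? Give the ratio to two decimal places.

3.23

n(Z₁)/n(Z₂) = e^(−β·Z₁)/e^(−β·Z₂) = e^{β(Z₂−Z₁)}
= exp(0.51 × 2.3) = exp(1.173) = 3.2317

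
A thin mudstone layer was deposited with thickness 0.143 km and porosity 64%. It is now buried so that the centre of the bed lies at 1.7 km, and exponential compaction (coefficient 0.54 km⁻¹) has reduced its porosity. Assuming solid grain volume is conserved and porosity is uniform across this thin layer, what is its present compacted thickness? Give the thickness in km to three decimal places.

Porosity at 1.7 km: n = 0.64·exp(−0.54×1.7) = 0.2556
Solid-volume conservation: h(1−n) = h₀(1−n₀) ⇒ h = h₀·(1−n₀)/(1−n)
h = 0.143 × (1 − 0.64)/(1 − 0.2556) = 0.143 × 0.4836 = 0.0692 km

0.069 km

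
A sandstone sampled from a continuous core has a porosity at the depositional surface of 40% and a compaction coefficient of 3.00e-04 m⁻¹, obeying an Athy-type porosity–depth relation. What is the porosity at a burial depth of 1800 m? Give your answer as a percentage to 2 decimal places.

23.31%

Working in km (1 km = 1000 m; k in km⁻¹ = k in m⁻¹ × 1000):
n = n₀·exp(−k·d) = 0.4 × exp(−0.3 × 1.8) = 0.4 × exp(−0.54)
  = 0.4 × 0.5827 = 0.2331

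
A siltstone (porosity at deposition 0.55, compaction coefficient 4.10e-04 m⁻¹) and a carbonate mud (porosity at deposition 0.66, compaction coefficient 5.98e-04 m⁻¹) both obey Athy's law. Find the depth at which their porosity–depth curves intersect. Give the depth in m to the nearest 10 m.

970 m

Working in km (1 km = 1000 m; β in km⁻¹ = β in m⁻¹ × 1000):
Set φ₀ₐ e^(−βₐZ) = φ₀ᵦ e^(−βᵦZ) ⇒ ln(φ₀ₐ/φ₀ᵦ) = (βₐ − βᵦ)·Z
Z = ln(0.55/0.66) / (0.41 − 0.598) = -0.1823 / -0.188 = 0.970 km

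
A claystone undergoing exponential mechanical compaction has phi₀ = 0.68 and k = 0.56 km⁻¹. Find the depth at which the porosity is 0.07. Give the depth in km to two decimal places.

Invert Athy's law: d = ln(phi₀/phi) / k
d = ln(0.68/0.07) / 0.56 = ln(9.714) / 0.56 = 2.2736 / 0.56 = 4.060 km

4.06 km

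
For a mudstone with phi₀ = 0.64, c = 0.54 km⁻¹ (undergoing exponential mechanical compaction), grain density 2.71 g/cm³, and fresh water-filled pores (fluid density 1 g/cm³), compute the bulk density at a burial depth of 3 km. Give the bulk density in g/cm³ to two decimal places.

Porosity at depth: phi = 0.64·exp(−0.54×3) = 0.64×0.1979 = 0.1267
Bulk density: ρ_b = (1−phi)ρ_g + phi·ρ_f = 0.8733×2.71 + 0.1267×1
       = 2.367 + 0.127 = 2.493 g/cm³

2.49 g/cm³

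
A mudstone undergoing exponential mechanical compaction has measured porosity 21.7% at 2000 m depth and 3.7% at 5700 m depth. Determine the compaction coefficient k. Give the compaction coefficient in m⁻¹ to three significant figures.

0.000478 m⁻¹

Working in km (1 km = 1000 m; k in km⁻¹ = k in m⁻¹ × 1000):
Athy: n(z) = n₀ e^(−kz) ⇒ n₁/n₂ = e^{k(z₂−z₁)} ⇒ k = ln(n₁/n₂)/(z₂−z₁)
k = ln(0.217/0.037) / (5.7 − 2) = ln(5.865) / 3.7 = 1.7690 / 3.7 = 0.4781 km⁻¹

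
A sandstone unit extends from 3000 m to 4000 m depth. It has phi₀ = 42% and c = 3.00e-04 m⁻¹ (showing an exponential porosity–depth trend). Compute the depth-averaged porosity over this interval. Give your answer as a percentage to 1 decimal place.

Working in km (1 km = 1000 m; c in km⁻¹ = c in m⁻¹ × 1000):
⟨phi⟩ = (1/(z₂−z₁)) ∫ phi₀ e^(−cz) dz = phi₀·(e^(−c·z₁) − e^(−c·z₂)) / (c·(z₂−z₁))
e^(−0.3×3) = 0.4066; e^(−0.3×4) = 0.3012
⟨phi⟩ = 0.42 × (0.4066 − 0.3012) / (0.3 × 1) = 0.42 × 0.3513 = 0.1475

14.8%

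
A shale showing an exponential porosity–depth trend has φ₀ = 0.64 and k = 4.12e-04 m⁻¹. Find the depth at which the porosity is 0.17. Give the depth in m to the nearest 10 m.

3220 m

Working in km (1 km = 1000 m; k in km⁻¹ = k in m⁻¹ × 1000):
Invert Athy's law: Z = ln(φ₀/φ) / k
Z = ln(0.64/0.17) / 0.412 = ln(3.765) / 0.412 = 1.3257 / 0.412 = 3.218 km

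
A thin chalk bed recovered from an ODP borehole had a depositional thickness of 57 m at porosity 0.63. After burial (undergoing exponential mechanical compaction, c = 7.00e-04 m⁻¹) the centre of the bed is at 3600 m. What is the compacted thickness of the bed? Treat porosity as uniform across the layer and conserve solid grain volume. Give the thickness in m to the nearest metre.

22 m

Working in km (1 km = 1000 m; c in km⁻¹ = c in m⁻¹ × 1000):
Porosity at 3.6 km: φ = 0.63·exp(−0.7×3.6) = 0.0507
Solid-volume conservation: h(1−φ) = h₀(1−φ₀) ⇒ h = h₀·(1−φ₀)/(1−φ)
h = 0.057 × (1 − 0.63)/(1 − 0.0507) = 0.057 × 0.3898 = 0.0222 km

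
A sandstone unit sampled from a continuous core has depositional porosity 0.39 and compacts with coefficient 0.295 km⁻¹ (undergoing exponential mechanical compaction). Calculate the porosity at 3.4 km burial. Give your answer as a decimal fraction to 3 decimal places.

φ = φ₀·exp(−c·Z) = 0.39 × exp(−0.295 × 3.4) = 0.39 × exp(−1.003)
  = 0.39 × 0.3668 = 0.1430

0.143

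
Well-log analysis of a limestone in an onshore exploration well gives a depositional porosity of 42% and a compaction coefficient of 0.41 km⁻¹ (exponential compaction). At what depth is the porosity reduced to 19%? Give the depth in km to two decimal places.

Invert Athy's law: d = ln(phi₀/phi) / k
d = ln(0.42/0.19) / 0.41 = ln(2.211) / 0.41 = 0.7932 / 0.41 = 1.935 km

1.93 km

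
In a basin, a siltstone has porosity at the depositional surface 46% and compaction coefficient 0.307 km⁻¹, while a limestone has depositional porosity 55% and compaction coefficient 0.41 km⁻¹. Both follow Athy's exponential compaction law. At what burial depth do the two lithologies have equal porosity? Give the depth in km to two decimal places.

1.73 km

Set φ₀ₐ e^(−cₐz) = φ₀ᵦ e^(−cᵦz) ⇒ ln(φ₀ₐ/φ₀ᵦ) = (cₐ − cᵦ)·z
z = ln(0.46/0.55) / (0.307 − 0.41) = -0.1787 / -0.103 = 1.735 km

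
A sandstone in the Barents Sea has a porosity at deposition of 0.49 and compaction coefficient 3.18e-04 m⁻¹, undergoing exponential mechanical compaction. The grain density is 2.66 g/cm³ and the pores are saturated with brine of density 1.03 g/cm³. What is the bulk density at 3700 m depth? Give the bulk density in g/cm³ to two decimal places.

Working in km (1 km = 1000 m; β in km⁻¹ = β in m⁻¹ × 1000):
Porosity at depth: n = 0.49·exp(−0.318×3.7) = 0.49×0.3083 = 0.1511
Bulk density: ρ_b = (1−n)ρ_g + n·ρ_f = 0.8489×2.66 + 0.1511×1.03
       = 2.258 + 0.156 = 2.414 g/cm³

2.41 g/cm³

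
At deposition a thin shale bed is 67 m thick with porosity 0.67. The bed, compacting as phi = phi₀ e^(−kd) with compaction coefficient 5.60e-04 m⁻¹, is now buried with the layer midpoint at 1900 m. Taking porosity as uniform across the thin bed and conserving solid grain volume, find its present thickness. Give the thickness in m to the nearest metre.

29 m

Working in km (1 km = 1000 m; k in km⁻¹ = k in m⁻¹ × 1000):
Porosity at 1.9 km: phi = 0.67·exp(−0.56×1.9) = 0.2312
Solid-volume conservation: h(1−phi) = h₀(1−phi₀) ⇒ h = h₀·(1−phi₀)/(1−phi)
h = 0.067 × (1 − 0.67)/(1 − 0.2312) = 0.067 × 0.4292 = 0.0288 km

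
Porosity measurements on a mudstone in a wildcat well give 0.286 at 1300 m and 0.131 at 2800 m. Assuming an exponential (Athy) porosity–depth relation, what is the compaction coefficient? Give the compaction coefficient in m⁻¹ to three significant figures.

Working in km (1 km = 1000 m; c in km⁻¹ = c in m⁻¹ × 1000):
Athy: phi(Z) = phi₀ e^(−cZ) ⇒ phi₁/phi₂ = e^{c(Z₂−Z₁)} ⇒ c = ln(phi₁/phi₂)/(Z₂−Z₁)
c = ln(0.286/0.131) / (2.8 − 1.3) = ln(2.183) / 1.5 = 0.7808 / 1.5 = 0.5205 km⁻¹

0.000521 m⁻¹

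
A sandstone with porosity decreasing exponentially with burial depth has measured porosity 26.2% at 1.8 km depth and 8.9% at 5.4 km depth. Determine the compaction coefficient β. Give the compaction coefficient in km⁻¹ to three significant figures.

0.300 km⁻¹

Athy: n(z) = n₀ e^(−βz) ⇒ n₁/n₂ = e^{β(z₂−z₁)} ⇒ β = ln(n₁/n₂)/(z₂−z₁)
β = ln(0.262/0.089) / (5.4 − 1.8) = ln(2.944) / 3.6 = 1.0797 / 3.6 = 0.2999 km⁻¹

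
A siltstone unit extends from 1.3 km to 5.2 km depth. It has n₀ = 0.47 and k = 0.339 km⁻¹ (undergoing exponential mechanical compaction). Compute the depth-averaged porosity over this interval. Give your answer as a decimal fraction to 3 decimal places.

0.168

⟨n⟩ = (1/(d₂−d₁)) ∫ n₀ e^(−kd) dd = n₀·(e^(−k·d₁) − e^(−k·d₂)) / (k·(d₂−d₁))
e^(−0.339×1.3) = 0.6436; e^(−0.339×5.2) = 0.1716
⟨n⟩ = 0.47 × (0.6436 − 0.1716) / (0.339 × 3.9) = 0.47 × 0.3570 = 0.1678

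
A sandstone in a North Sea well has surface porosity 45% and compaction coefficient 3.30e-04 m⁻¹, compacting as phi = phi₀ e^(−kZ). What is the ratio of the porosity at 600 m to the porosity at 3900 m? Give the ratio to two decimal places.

Working in km (1 km = 1000 m; k in km⁻¹ = k in m⁻¹ × 1000):
phi(Z₁)/phi(Z₂) = e^(−k·Z₁)/e^(−k·Z₂) = e^{k(Z₂−Z₁)}
= exp(0.33 × 3.3) = exp(1.089) = 2.9713

2.97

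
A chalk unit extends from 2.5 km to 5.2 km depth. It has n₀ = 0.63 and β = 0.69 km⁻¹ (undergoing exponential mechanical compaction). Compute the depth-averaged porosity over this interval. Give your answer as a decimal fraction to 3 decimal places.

0.051

⟨n⟩ = (1/(Z₂−Z₁)) ∫ n₀ e^(−βZ) dZ = n₀·(e^(−β·Z₁) − e^(−β·Z₂)) / (β·(Z₂−Z₁))
e^(−0.69×2.5) = 0.1782; e^(−0.69×5.2) = 0.0277
⟨n⟩ = 0.63 × (0.1782 − 0.0277) / (0.69 × 2.7) = 0.63 × 0.0808 = 0.0509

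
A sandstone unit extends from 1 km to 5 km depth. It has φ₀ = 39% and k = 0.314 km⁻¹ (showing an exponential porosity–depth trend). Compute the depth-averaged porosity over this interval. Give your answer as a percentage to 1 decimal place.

⟨φ⟩ = (1/(z₂−z₁)) ∫ φ₀ e^(−kz) dz = φ₀·(e^(−k·z₁) − e^(−k·z₂)) / (k·(z₂−z₁))
e^(−0.314×1) = 0.7305; e^(−0.314×5) = 0.2080
⟨φ⟩ = 0.39 × (0.7305 − 0.2080) / (0.314 × 4) = 0.39 × 0.4160 = 0.1622

16.2%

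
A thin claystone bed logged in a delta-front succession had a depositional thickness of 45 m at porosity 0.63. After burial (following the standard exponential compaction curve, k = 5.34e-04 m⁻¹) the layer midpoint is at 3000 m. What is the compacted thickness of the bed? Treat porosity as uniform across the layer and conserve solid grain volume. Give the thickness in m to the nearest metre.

19 m

Working in km (1 km = 1000 m; k in km⁻¹ = k in m⁻¹ × 1000):
Porosity at 3 km: φ = 0.63·exp(−0.534×3) = 0.1269
Solid-volume conservation: h(1−φ) = h₀(1−φ₀) ⇒ h = h₀·(1−φ₀)/(1−φ)
h = 0.045 × (1 − 0.63)/(1 − 0.1269) = 0.045 × 0.4238 = 0.0191 km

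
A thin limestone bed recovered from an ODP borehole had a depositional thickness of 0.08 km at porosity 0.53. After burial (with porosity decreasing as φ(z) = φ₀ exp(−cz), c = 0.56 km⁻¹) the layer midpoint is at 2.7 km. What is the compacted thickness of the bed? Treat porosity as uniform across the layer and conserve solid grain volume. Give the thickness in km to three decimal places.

0.043 km

Porosity at 2.7 km: φ = 0.53·exp(−0.56×2.7) = 0.1168
Solid-volume conservation: h(1−φ) = h₀(1−φ₀) ⇒ h = h₀·(1−φ₀)/(1−φ)
h = 0.08 × (1 − 0.53)/(1 − 0.1168) = 0.08 × 0.5322 = 0.0426 km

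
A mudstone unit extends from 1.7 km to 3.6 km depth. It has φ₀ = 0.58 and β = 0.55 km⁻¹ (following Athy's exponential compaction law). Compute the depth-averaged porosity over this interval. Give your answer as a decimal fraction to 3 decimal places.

⟨φ⟩ = (1/(z₂−z₁)) ∫ φ₀ e^(−βz) dz = φ₀·(e^(−β·z₁) − e^(−β·z₂)) / (β·(z₂−z₁))
e^(−0.55×1.7) = 0.3926; e^(−0.55×3.6) = 0.1381
⟨φ⟩ = 0.58 × (0.3926 − 0.1381) / (0.55 × 1.9) = 0.58 × 0.2436 = 0.1413

0.141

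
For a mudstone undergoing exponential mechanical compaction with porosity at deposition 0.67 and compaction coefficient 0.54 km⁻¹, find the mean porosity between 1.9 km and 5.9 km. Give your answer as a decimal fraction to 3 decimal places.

⟨n⟩ = (1/(d₂−d₁)) ∫ n₀ e^(−cd) dd = n₀·(e^(−c·d₁) − e^(−c·d₂)) / (c·(d₂−d₁))
e^(−0.54×1.9) = 0.3584; e^(−0.54×5.9) = 0.0413
⟨n⟩ = 0.67 × (0.3584 − 0.0413) / (0.54 × 4) = 0.67 × 0.1468 = 0.0984

0.098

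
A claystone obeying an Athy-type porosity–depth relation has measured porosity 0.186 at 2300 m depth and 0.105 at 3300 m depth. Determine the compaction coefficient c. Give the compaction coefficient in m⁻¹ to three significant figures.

0.000572 m⁻¹

Working in km (1 km = 1000 m; c in km⁻¹ = c in m⁻¹ × 1000):
Athy: n(Z) = n₀ e^(−cZ) ⇒ n₁/n₂ = e^{c(Z₂−Z₁)} ⇒ c = ln(n₁/n₂)/(Z₂−Z₁)
c = ln(0.186/0.105) / (3.3 − 2.3) = ln(1.771) / 1 = 0.5718 / 1 = 0.5718 km⁻¹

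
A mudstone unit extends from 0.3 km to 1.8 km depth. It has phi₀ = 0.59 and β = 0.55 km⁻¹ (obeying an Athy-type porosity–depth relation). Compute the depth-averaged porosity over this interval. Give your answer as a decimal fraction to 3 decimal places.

0.341

⟨phi⟩ = (1/(z₂−z₁)) ∫ phi₀ e^(−βz) dz = phi₀·(e^(−β·z₁) − e^(−β·z₂)) / (β·(z₂−z₁))
e^(−0.55×0.3) = 0.8479; e^(−0.55×1.8) = 0.3716
⟨phi⟩ = 0.59 × (0.8479 − 0.3716) / (0.55 × 1.5) = 0.59 × 0.5774 = 0.3406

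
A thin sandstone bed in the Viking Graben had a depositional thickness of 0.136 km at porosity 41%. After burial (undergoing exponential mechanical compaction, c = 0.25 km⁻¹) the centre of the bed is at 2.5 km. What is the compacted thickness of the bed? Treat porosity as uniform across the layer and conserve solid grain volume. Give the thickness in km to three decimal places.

Porosity at 2.5 km: phi = 0.41·exp(−0.25×2.5) = 0.2195
Solid-volume conservation: h(1−phi) = h₀(1−phi₀) ⇒ h = h₀·(1−phi₀)/(1−phi)
h = 0.136 × (1 − 0.41)/(1 − 0.2195) = 0.136 × 0.7559 = 0.1028 km

0.103 km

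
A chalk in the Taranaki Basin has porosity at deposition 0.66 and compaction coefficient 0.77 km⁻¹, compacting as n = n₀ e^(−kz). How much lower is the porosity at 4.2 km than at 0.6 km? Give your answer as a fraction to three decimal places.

0.390

n(0.6) = 0.66·e^(−0.77×0.6) = 0.4158
n(4.2) = 0.66·e^(−0.77×4.2) = 0.0260
Δn = 0.4158 − 0.0260 = 0.3898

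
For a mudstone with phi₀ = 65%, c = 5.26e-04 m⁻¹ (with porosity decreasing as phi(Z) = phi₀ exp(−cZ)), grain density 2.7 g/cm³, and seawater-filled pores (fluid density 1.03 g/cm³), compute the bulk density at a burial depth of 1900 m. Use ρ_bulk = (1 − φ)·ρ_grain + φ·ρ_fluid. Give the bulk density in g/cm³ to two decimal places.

2.30 g/cm³

Working in km (1 km = 1000 m; c in km⁻¹ = c in m⁻¹ × 1000):
Porosity at depth: phi = 0.65·exp(−0.526×1.9) = 0.65×0.3681 = 0.2393
Bulk density: ρ_b = (1−phi)ρ_g + phi·ρ_f = 0.7607×2.7 + 0.2393×1.03
       = 2.054 + 0.246 = 2.300 g/cm³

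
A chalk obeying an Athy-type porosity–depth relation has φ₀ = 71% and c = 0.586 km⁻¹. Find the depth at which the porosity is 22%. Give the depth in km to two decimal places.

Invert Athy's law: z = ln(φ₀/φ) / c
z = ln(0.71/0.22) / 0.586 = ln(3.227) / 0.586 = 1.1716 / 0.586 = 1.999 km

2.00 km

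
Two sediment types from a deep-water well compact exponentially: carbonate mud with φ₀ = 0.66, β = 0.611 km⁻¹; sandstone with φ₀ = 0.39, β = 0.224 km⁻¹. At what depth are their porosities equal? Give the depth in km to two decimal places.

1.36 km

Set φ₀ₐ e^(−βₐd) = φ₀ᵦ e^(−βᵦd) ⇒ ln(φ₀ₐ/φ₀ᵦ) = (βₐ − βᵦ)·d
d = ln(0.66/0.39) / (0.611 − 0.224) = 0.5261 / 0.387 = 1.359 km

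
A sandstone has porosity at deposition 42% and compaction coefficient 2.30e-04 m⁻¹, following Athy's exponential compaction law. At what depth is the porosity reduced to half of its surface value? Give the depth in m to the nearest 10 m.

Working in km (1 km = 1000 m; β in km⁻¹ = β in m⁻¹ × 1000):
phi/phi₀ = 1/2 ⇒ exp(−β·Z) = 1/2 ⇒ Z = ln(2) / β
Z = 0.6931 / 0.23 = 3.014 km

3010 m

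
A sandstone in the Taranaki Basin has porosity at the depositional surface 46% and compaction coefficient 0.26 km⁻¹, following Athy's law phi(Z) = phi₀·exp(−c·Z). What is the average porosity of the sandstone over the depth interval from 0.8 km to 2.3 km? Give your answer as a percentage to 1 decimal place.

⟨phi⟩ = (1/(Z₂−Z₁)) ∫ phi₀ e^(−cZ) dZ = phi₀·(e^(−c·Z₁) − e^(−c·Z₂)) / (c·(Z₂−Z₁))
e^(−0.26×0.8) = 0.8122; e^(−0.26×2.3) = 0.5499
⟨phi⟩ = 0.46 × (0.8122 − 0.5499) / (0.26 × 1.5) = 0.46 × 0.6726 = 0.3094

30.9%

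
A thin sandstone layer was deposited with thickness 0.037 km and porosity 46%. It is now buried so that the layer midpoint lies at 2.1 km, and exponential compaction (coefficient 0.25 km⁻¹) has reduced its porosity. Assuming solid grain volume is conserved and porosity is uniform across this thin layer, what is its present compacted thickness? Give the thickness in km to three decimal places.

Porosity at 2.1 km: n = 0.46·exp(−0.25×2.1) = 0.2721
Solid-volume conservation: h(1−n) = h₀(1−n₀) ⇒ h = h₀·(1−n₀)/(1−n)
h = 0.037 × (1 − 0.46)/(1 − 0.2721) = 0.037 × 0.7419 = 0.0274 km

0.027 km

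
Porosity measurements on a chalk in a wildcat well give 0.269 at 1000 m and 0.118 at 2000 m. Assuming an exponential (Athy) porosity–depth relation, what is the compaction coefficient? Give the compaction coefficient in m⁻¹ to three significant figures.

Working in km (1 km = 1000 m; k in km⁻¹ = k in m⁻¹ × 1000):
Athy: phi(d) = phi₀ e^(−kd) ⇒ phi₁/phi₂ = e^{k(d₂−d₁)} ⇒ k = ln(phi₁/phi₂)/(d₂−d₁)
k = ln(0.269/0.118) / (2 − 1) = ln(2.28) / 1 = 0.8240 / 1 = 0.824 km⁻¹

0.000824 m⁻¹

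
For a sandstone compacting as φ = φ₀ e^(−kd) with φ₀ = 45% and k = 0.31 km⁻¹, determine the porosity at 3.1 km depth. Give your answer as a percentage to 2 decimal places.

φ = φ₀·exp(−k·d) = 0.45 × exp(−0.31 × 3.1) = 0.45 × exp(−0.961)
  = 0.45 × 0.3825 = 0.1721

17.21%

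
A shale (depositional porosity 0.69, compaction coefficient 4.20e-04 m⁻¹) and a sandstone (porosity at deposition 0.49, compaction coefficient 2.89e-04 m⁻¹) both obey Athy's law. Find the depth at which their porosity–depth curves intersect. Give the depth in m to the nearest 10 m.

2610 m

Working in km (1 km = 1000 m; c in km⁻¹ = c in m⁻¹ × 1000):
Set φ₀ₐ e^(−cₐZ) = φ₀ᵦ e^(−cᵦZ) ⇒ ln(φ₀ₐ/φ₀ᵦ) = (cₐ − cᵦ)·Z
Z = ln(0.69/0.49) / (0.42 − 0.289) = 0.3423 / 0.131 = 2.613 km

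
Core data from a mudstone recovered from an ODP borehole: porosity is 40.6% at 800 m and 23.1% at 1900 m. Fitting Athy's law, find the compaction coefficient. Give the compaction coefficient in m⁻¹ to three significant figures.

Working in km (1 km = 1000 m; c in km⁻¹ = c in m⁻¹ × 1000):
Athy: φ(z) = φ₀ e^(−cz) ⇒ φ₁/φ₂ = e^{c(z₂−z₁)} ⇒ c = ln(φ₁/φ₂)/(z₂−z₁)
c = ln(0.406/0.231) / (1.9 − 0.8) = ln(1.758) / 1.1 = 0.5639 / 1.1 = 0.5127 km⁻¹

0.000513 m⁻¹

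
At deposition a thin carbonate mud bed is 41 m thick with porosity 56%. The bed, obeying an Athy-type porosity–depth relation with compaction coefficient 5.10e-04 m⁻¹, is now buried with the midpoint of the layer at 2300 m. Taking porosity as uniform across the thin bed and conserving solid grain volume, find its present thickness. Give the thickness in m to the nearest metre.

Working in km (1 km = 1000 m; β in km⁻¹ = β in m⁻¹ × 1000):
Porosity at 2.3 km: phi = 0.56·exp(−0.51×2.3) = 0.1733
Solid-volume conservation: h(1−phi) = h₀(1−phi₀) ⇒ h = h₀·(1−phi₀)/(1−phi)
h = 0.041 × (1 − 0.56)/(1 − 0.1733) = 0.041 × 0.5322 = 0.0218 km

22 m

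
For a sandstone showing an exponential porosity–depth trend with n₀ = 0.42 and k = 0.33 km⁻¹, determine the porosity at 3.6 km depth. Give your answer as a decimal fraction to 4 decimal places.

n = n₀·exp(−k·z) = 0.42 × exp(−0.33 × 3.6) = 0.42 × exp(−1.188)
  = 0.42 × 0.3048 = 0.1280

0.1280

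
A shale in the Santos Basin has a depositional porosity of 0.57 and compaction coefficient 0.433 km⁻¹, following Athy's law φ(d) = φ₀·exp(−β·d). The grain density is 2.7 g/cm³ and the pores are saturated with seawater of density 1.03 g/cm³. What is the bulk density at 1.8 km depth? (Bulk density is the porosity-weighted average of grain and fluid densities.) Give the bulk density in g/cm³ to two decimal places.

Porosity at depth: φ = 0.57·exp(−0.433×1.8) = 0.57×0.4587 = 0.2614
Bulk density: ρ_b = (1−φ)ρ_g + φ·ρ_f = 0.7386×2.7 + 0.2614×1.03
       = 1.994 + 0.269 = 2.263 g/cm³

2.26 g/cm³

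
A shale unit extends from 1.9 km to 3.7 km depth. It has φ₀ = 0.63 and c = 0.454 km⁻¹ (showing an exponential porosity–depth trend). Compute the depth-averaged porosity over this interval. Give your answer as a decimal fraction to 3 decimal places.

0.182

⟨φ⟩ = (1/(Z₂−Z₁)) ∫ φ₀ e^(−cZ) dZ = φ₀·(e^(−c·Z₁) − e^(−c·Z₂)) / (c·(Z₂−Z₁))
e^(−0.454×1.9) = 0.4221; e^(−0.454×3.7) = 0.1864
⟨φ⟩ = 0.63 × (0.4221 − 0.1864) / (0.454 × 1.8) = 0.63 × 0.2884 = 0.1817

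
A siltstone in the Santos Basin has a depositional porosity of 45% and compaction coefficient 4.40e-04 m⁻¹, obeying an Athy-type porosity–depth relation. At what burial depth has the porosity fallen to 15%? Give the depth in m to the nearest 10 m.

Working in km (1 km = 1000 m; β in km⁻¹ = β in m⁻¹ × 1000):
Invert Athy's law: Z = ln(n₀/n) / β
Z = ln(0.45/0.15) / 0.44 = ln(3) / 0.44 = 1.0986 / 0.44 = 2.497 km

2500 m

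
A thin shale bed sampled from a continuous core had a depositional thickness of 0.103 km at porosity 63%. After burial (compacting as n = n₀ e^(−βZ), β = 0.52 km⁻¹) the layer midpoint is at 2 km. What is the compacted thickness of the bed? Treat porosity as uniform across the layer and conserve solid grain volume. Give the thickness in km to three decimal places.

0.049 km

Porosity at 2 km: n = 0.63·exp(−0.52×2) = 0.2227
Solid-volume conservation: h(1−n) = h₀(1−n₀) ⇒ h = h₀·(1−n₀)/(1−n)
h = 0.103 × (1 − 0.63)/(1 − 0.2227) = 0.103 × 0.4760 = 0.0490 km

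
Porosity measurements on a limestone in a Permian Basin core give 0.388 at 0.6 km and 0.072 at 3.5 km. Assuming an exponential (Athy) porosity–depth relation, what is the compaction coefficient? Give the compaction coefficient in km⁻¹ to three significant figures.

0.581 km⁻¹

Athy: φ(d) = φ₀ e^(−cd) ⇒ φ₁/φ₂ = e^{c(d₂−d₁)} ⇒ c = ln(φ₁/φ₂)/(d₂−d₁)
c = ln(0.388/0.072) / (3.5 − 0.6) = ln(5.389) / 2.9 = 1.6843 / 2.9 = 0.5808 km⁻¹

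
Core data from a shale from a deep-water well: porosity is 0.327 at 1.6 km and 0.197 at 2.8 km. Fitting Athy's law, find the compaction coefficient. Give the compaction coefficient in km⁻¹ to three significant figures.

Athy: n(z) = n₀ e^(−βz) ⇒ n₁/n₂ = e^{β(z₂−z₁)} ⇒ β = ln(n₁/n₂)/(z₂−z₁)
β = ln(0.327/0.197) / (2.8 − 1.6) = ln(1.66) / 1.2 = 0.5068 / 1.2 = 0.4223 km⁻¹

0.422 km⁻¹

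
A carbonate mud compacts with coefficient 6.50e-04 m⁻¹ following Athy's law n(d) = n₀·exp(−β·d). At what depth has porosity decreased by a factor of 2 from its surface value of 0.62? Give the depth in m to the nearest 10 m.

1070 m

Working in km (1 km = 1000 m; β in km⁻¹ = β in m⁻¹ × 1000):
n/n₀ = 1/2 ⇒ exp(−β·d) = 1/2 ⇒ d = ln(2) / β
d = 0.6931 / 0.65 = 1.066 km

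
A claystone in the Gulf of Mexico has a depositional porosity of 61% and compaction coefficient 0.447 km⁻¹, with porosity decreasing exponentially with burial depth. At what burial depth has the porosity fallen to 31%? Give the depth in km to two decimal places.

Invert Athy's law: Z = ln(phi₀/phi) / β
Z = ln(0.61/0.31) / 0.447 = ln(1.968) / 0.447 = 0.6769 / 0.447 = 1.514 km

1.51 km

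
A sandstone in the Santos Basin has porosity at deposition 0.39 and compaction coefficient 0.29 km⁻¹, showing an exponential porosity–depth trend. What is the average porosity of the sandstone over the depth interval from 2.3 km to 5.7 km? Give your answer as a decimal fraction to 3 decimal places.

0.127

⟨n⟩ = (1/(Z₂−Z₁)) ∫ n₀ e^(−cZ) dZ = n₀·(e^(−c·Z₁) − e^(−c·Z₂)) / (c·(Z₂−Z₁))
e^(−0.29×2.3) = 0.5132; e^(−0.29×5.7) = 0.1915
⟨n⟩ = 0.39 × (0.5132 − 0.1915) / (0.29 × 3.4) = 0.39 × 0.3263 = 0.1273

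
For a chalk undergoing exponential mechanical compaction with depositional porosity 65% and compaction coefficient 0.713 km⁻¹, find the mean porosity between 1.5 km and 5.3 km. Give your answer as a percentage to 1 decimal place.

7.7%

⟨phi⟩ = (1/(d₂−d₁)) ∫ phi₀ e^(−kd) dd = phi₀·(e^(−k·d₁) − e^(−k·d₂)) / (k·(d₂−d₁))
e^(−0.713×1.5) = 0.3432; e^(−0.713×5.3) = 0.0228
⟨phi⟩ = 0.65 × (0.3432 − 0.0228) / (0.713 × 3.8) = 0.65 × 0.1182 = 0.0768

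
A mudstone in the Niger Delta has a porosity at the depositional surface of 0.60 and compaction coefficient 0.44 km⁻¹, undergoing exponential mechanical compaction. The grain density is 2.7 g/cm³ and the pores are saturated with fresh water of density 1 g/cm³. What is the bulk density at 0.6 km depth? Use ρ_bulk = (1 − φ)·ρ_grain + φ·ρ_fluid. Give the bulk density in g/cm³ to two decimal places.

1.92 g/cm³

Porosity at depth: phi = 0.6·exp(−0.44×0.6) = 0.6×0.7680 = 0.4608
Bulk density: ρ_b = (1−phi)ρ_g + phi·ρ_f = 0.5392×2.7 + 0.4608×1
       = 1.456 + 0.461 = 1.917 g/cm³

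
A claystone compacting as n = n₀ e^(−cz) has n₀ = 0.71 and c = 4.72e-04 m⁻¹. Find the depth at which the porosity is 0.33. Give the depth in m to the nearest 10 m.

1620 m

Working in km (1 km = 1000 m; c in km⁻¹ = c in m⁻¹ × 1000):
Invert Athy's law: z = ln(n₀/n) / c
z = ln(0.71/0.33) / 0.472 = ln(2.152) / 0.472 = 0.7662 / 0.472 = 1.623 km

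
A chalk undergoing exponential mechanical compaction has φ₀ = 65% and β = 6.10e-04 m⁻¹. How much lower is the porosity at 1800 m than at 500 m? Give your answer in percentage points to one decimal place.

26.2 percentage points

Working in km (1 km = 1000 m; β in km⁻¹ = β in m⁻¹ × 1000):
φ(0.5) = 0.65·e^(−0.61×0.5) = 0.4791
φ(1.8) = 0.65·e^(−0.61×1.8) = 0.2168
Δφ = 0.4791 − 0.2168 = 0.2623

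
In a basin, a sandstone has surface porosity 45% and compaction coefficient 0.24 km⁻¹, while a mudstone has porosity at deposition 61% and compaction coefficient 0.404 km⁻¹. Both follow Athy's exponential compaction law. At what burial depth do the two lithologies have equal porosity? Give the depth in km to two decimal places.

1.85 km

Set φ₀ₐ e^(−cₐz) = φ₀ᵦ e^(−cᵦz) ⇒ ln(φ₀ₐ/φ₀ᵦ) = (cₐ − cᵦ)·z
z = ln(0.45/0.61) / (0.24 − 0.404) = -0.3042 / -0.164 = 1.855 km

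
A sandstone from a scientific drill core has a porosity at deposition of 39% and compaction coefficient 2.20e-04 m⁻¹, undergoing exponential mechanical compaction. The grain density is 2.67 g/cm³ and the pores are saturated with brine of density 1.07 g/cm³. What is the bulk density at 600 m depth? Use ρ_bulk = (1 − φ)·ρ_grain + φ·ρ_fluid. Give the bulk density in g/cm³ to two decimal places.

2.12 g/cm³

Working in km (1 km = 1000 m; c in km⁻¹ = c in m⁻¹ × 1000):
Porosity at depth: n = 0.39·exp(−0.22×0.6) = 0.39×0.8763 = 0.3418
Bulk density: ρ_b = (1−n)ρ_g + n·ρ_f = 0.6582×2.67 + 0.3418×1.07
       = 1.757 + 0.366 = 2.123 g/cm³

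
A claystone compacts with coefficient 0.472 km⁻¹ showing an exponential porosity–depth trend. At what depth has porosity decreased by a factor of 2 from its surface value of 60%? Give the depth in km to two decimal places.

phi/phi₀ = 1/2 ⇒ exp(−k·Z) = 1/2 ⇒ Z = ln(2) / k
Z = 0.6931 / 0.472 = 1.469 km

1.47 km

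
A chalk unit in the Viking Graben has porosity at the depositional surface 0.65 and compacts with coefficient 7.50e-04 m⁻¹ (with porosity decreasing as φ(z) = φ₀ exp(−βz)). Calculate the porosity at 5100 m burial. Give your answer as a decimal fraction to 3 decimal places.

Working in km (1 km = 1000 m; β in km⁻¹ = β in m⁻¹ × 1000):
φ = φ₀·exp(−β·z) = 0.65 × exp(−0.75 × 5.1) = 0.65 × exp(−3.825)
  = 0.65 × 0.0218 = 0.0142

0.014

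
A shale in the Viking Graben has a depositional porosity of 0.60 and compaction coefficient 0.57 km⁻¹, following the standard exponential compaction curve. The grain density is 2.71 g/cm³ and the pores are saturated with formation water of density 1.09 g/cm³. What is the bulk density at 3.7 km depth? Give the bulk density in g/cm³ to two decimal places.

2.59 g/cm³

Porosity at depth: phi = 0.6·exp(−0.57×3.7) = 0.6×0.1214 = 0.0728
Bulk density: ρ_b = (1−phi)ρ_g + phi·ρ_f = 0.9272×2.71 + 0.0728×1.09
       = 2.513 + 0.079 = 2.592 g/cm³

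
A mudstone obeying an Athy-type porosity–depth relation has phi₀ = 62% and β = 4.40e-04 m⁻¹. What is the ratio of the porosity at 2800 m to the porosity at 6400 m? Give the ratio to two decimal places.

4.87

Working in km (1 km = 1000 m; β in km⁻¹ = β in m⁻¹ × 1000):
phi(Z₁)/phi(Z₂) = e^(−β·Z₁)/e^(−β·Z₂) = e^{β(Z₂−Z₁)}
= exp(0.44 × 3.6) = exp(1.584) = 4.8744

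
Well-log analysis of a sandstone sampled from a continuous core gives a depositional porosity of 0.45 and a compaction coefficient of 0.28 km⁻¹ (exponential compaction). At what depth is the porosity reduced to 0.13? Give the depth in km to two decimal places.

4.43 km

Invert Athy's law: Z = ln(n₀/n) / β
Z = ln(0.45/0.13) / 0.28 = ln(3.462) / 0.28 = 1.2417 / 0.28 = 4.435 km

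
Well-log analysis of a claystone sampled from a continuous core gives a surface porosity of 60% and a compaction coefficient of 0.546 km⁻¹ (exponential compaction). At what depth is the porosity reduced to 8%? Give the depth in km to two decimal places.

3.69 km

Invert Athy's law: Z = ln(φ₀/φ) / β
Z = ln(0.6/0.08) / 0.546 = ln(7.5) / 0.546 = 2.0149 / 0.546 = 3.690 km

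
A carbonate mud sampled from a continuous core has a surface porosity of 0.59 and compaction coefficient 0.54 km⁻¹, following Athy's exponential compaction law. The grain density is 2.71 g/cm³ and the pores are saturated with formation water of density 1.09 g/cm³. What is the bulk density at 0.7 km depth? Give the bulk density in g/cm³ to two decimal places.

Porosity at depth: phi = 0.59·exp(−0.54×0.7) = 0.59×0.6852 = 0.4043
Bulk density: ρ_b = (1−phi)ρ_g + phi·ρ_f = 0.5957×2.71 + 0.4043×1.09
       = 1.614 + 0.441 = 2.055 g/cm³

2.06 g/cm³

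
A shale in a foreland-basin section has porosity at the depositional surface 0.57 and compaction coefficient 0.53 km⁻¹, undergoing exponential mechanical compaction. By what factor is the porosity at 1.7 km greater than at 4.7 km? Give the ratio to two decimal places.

4.90

n(Z₁)/n(Z₂) = e^(−β·Z₁)/e^(−β·Z₂) = e^{β(Z₂−Z₁)}
= exp(0.53 × 3) = exp(1.59) = 4.9037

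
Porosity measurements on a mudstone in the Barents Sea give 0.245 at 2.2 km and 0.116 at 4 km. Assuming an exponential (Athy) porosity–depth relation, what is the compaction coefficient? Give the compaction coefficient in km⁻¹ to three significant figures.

Athy: n(Z) = n₀ e^(−cZ) ⇒ n₁/n₂ = e^{c(Z₂−Z₁)} ⇒ c = ln(n₁/n₂)/(Z₂−Z₁)
c = ln(0.245/0.116) / (4 − 2.2) = ln(2.112) / 1.8 = 0.7477 / 1.8 = 0.4154 km⁻¹

0.415 km⁻¹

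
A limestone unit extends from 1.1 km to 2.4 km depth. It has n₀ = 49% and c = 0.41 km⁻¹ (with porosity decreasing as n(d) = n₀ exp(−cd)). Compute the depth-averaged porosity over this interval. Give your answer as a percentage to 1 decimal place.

24.2%

⟨n⟩ = (1/(d₂−d₁)) ∫ n₀ e^(−cd) dd = n₀·(e^(−c·d₁) − e^(−c·d₂)) / (c·(d₂−d₁))
e^(−0.41×1.1) = 0.6370; e^(−0.41×2.4) = 0.3738
⟨n⟩ = 0.49 × (0.6370 − 0.3738) / (0.41 × 1.3) = 0.49 × 0.4938 = 0.2419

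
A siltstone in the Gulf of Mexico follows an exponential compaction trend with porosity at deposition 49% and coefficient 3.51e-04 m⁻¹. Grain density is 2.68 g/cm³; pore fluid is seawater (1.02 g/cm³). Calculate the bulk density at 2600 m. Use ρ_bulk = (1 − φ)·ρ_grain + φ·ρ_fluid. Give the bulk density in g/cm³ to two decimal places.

Working in km (1 km = 1000 m; k in km⁻¹ = k in m⁻¹ × 1000):
Porosity at depth: phi = 0.49·exp(−0.351×2.6) = 0.49×0.4015 = 0.1967
Bulk density: ρ_b = (1−phi)ρ_g + phi·ρ_f = 0.8033×2.68 + 0.1967×1.02
       = 2.153 + 0.201 = 2.353 g/cm³

2.35 g/cm³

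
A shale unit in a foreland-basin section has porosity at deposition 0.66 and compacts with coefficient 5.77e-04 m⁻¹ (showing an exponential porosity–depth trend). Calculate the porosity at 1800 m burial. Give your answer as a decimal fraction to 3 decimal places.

Working in km (1 km = 1000 m; β in km⁻¹ = β in m⁻¹ × 1000):
n = n₀·exp(−β·z) = 0.66 × exp(−0.577 × 1.8) = 0.66 × exp(−1.039)
  = 0.66 × 0.3539 = 0.2336

0.234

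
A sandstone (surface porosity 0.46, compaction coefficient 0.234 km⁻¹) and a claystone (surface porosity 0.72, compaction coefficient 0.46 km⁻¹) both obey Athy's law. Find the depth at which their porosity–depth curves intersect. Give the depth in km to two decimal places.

Set phi₀ₐ e^(−βₐz) = phi₀ᵦ e^(−βᵦz) ⇒ ln(phi₀ₐ/phi₀ᵦ) = (βₐ − βᵦ)·z
z = ln(0.46/0.72) / (0.234 − 0.46) = -0.4480 / -0.226 = 1.982 km

1.98 km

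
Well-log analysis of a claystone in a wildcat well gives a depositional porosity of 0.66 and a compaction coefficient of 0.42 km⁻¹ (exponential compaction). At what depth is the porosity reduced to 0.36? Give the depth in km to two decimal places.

1.44 km

Invert Athy's law: d = ln(n₀/n) / k
d = ln(0.66/0.36) / 0.42 = ln(1.833) / 0.42 = 0.6061 / 0.42 = 1.443 km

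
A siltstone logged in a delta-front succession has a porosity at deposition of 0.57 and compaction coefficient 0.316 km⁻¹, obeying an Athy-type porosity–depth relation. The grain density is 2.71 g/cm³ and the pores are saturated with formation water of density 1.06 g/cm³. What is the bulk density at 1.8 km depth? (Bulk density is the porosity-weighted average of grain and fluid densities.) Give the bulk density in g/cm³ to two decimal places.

Porosity at depth: n = 0.57·exp(−0.316×1.8) = 0.57×0.5662 = 0.3227
Bulk density: ρ_b = (1−n)ρ_g + n·ρ_f = 0.6773×2.71 + 0.3227×1.06
       = 1.835 + 0.342 = 2.177 g/cm³

2.18 g/cm³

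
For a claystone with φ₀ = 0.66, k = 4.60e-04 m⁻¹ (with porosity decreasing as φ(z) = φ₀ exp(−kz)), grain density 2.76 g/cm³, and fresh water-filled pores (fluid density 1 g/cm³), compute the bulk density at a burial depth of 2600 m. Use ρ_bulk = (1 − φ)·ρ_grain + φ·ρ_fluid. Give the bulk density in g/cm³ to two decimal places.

2.41 g/cm³

Working in km (1 km = 1000 m; k in km⁻¹ = k in m⁻¹ × 1000):
Porosity at depth: φ = 0.66·exp(−0.46×2.6) = 0.66×0.3024 = 0.1996
Bulk density: ρ_b = (1−φ)ρ_g + φ·ρ_f = 0.8004×2.76 + 0.1996×1
       = 2.209 + 0.200 = 2.409 g/cm³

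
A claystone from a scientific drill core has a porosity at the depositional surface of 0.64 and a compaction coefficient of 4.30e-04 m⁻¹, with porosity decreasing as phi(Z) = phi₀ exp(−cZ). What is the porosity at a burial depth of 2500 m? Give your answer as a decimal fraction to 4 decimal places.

Working in km (1 km = 1000 m; c in km⁻¹ = c in m⁻¹ × 1000):
phi = phi₀·exp(−c·Z) = 0.64 × exp(−0.43 × 2.5) = 0.64 × exp(−1.075)
  = 0.64 × 0.3413 = 0.2184

0.2184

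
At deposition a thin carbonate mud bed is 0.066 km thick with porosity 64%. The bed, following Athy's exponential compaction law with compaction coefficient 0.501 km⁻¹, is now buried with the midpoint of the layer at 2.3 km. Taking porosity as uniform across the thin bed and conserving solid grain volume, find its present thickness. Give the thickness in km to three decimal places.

Porosity at 2.3 km: φ = 0.64·exp(−0.501×2.3) = 0.2022
Solid-volume conservation: h(1−φ) = h₀(1−φ₀) ⇒ h = h₀·(1−φ₀)/(1−φ)
h = 0.066 × (1 − 0.64)/(1 − 0.2022) = 0.066 × 0.4512 = 0.0298 km

0.030 km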